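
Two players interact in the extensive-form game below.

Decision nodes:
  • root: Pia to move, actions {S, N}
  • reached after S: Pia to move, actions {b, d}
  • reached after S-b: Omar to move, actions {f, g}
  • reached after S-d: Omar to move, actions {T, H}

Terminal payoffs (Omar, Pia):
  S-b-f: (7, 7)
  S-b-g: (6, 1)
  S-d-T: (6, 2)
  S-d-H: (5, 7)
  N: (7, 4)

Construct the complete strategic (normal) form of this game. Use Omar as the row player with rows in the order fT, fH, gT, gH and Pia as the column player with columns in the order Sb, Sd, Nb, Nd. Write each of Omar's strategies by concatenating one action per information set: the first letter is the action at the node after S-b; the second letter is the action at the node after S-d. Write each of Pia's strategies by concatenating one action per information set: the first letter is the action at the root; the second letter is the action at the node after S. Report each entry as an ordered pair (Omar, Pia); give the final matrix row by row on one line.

fT: (7,7) (6,2) (7,4) (7,4) | fH: (7,7) (5,7) (7,4) (7,4) | gT: (6,1) (6,2) (7,4) (7,4) | gH: (6,1) (5,7) (7,4) (7,4)

Row fT: Sb→(7,7), Sd→(6,2), Nb→(7,4), Nd→(7,4)
Row fH: Sb→(7,7), Sd→(5,7), Nb→(7,4), Nd→(7,4)
Row gT: Sb→(6,1), Sd→(6,2), Nb→(7,4), Nd→(7,4)
Row gH: Sb→(6,1), Sd→(5,7), Nb→(7,4), Nd→(7,4)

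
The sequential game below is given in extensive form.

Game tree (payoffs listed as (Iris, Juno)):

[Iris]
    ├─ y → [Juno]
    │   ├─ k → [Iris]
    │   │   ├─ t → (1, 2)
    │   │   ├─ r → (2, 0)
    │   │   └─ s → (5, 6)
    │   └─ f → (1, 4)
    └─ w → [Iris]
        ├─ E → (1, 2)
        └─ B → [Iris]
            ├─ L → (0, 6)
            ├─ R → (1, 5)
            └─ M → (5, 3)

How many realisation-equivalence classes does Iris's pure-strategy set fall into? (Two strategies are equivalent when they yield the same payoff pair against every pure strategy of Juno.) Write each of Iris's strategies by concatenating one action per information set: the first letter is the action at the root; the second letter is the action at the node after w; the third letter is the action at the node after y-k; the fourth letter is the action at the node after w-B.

Iris has 36 pure strategies: yEtL, yEtR, yEtM, yErL, yErR, yErM, yEsL, yEsR, yEsM, yBtL, yBtR, yBtM, yBrL, yBrR, yBrM, yBsL, yBsR, yBsM, wEtL, wEtR, wEtM, wErL, wErR, wErM, wEsL, wEsR, wEsM, wBtL, wBtR, wBtM, wBrL, wBrR, wBrM, wBsL, wBsR, wBsM. Columns: k, f.
{yEtL, yEtR, yEtM, yBtL, yBtR, yBtM} → row (1,2) (1,4)
{yErL, yErR, yErM, yBrL, yBrR, yBrM} → row (2,0) (1,4)
{yEsL, yEsR, yEsM, yBsL, yBsR, yBsM} → row (5,6) (1,4)
{wEtL, wEtR, wEtM, wErL, wErR, wErM, wEsL, wEsR, wEsM} → row (1,2) (1,2)
{wBtL, wBrL, wBsL} → row (0,6) (0,6)
{wBtR, wBrR, wBsR} → row (1,5) (1,5)
{wBtM, wBrM, wBsM} → row (5,3) (5,3)
That's 7 distinct rows out of 36 strategies.

7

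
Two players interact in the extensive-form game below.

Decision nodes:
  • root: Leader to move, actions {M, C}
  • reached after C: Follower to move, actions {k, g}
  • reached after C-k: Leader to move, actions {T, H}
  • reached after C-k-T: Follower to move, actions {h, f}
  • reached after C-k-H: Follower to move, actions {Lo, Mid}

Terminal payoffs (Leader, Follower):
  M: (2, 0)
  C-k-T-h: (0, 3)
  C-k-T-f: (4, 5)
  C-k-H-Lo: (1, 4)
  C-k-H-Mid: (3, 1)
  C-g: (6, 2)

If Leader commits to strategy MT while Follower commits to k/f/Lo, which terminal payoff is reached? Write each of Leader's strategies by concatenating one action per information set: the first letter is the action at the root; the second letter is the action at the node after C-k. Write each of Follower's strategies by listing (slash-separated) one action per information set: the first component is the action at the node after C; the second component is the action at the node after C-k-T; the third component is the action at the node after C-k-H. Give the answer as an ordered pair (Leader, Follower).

Trace the play path from the root:
  Leader plays M
→ terminal payoff (2, 0).
(Leader's choice at the node after C-k is never reached on this path, so it doesn't affect the outcome.)

(2, 0)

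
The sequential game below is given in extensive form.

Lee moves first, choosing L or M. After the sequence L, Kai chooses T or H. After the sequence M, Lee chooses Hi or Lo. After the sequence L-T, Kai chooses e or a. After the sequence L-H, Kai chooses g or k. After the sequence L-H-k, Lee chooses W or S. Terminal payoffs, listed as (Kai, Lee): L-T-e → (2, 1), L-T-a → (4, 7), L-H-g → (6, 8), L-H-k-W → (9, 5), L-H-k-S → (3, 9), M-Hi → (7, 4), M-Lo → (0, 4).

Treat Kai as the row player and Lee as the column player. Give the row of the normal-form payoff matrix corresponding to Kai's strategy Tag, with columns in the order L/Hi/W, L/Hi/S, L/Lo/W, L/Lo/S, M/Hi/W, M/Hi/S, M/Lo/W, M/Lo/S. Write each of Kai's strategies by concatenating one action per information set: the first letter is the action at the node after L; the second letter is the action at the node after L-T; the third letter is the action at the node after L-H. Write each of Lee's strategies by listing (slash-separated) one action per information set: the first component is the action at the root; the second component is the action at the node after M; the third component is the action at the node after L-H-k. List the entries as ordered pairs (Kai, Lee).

vs L/Hi/W: Lee plays L → Kai plays T at [L] → Kai plays a at [L-T] → (4, 7)
vs L/Hi/S: Lee plays L → Kai plays T at [L] → Kai plays a at [L-T] → (4, 7)
vs L/Lo/W: Lee plays L → Kai plays T at [L] → Kai plays a at [L-T] → (4, 7)
vs L/Lo/S: Lee plays L → Kai plays T at [L] → Kai plays a at [L-T] → (4, 7)
vs M/Hi/W: Lee plays M → Lee plays Hi at [M] → (7, 4)
vs M/Hi/S: Lee plays M → Lee plays Hi at [M] → (7, 4)
vs M/Lo/W: Lee plays M → Lee plays Lo at [M] → (0, 4)
vs M/Lo/S: Lee plays M → Lee plays Lo at [M] → (0, 4)

(4,7) (4,7) (4,7) (4,7) (7,4) (7,4) (0,4) (0,4)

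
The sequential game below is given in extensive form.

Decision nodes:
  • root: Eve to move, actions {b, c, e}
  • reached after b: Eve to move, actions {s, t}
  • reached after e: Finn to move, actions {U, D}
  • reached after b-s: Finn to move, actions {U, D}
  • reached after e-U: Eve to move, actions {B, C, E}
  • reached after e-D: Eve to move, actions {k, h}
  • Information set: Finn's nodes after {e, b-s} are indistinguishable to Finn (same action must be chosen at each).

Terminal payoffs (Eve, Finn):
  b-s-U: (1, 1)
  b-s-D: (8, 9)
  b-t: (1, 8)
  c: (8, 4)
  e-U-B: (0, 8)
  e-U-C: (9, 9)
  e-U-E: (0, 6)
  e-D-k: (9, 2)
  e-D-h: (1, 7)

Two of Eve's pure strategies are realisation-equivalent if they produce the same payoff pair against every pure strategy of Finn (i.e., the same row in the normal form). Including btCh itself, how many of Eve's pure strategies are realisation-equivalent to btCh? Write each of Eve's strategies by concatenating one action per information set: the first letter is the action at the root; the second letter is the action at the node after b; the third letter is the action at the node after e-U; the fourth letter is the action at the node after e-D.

Row for btCh (columns U, D): (1,8) (1,8).
Under btCh, Eve's choice at the node after e-U and at the node after e-D can never be reached regardless of what Finn does, so varying those choices leaves every outcome unchanged.
Holding the reachable choices fixed and varying the unreachable ones freely already gives 3 × 2 = 6 equivalent strategies.
No other strategy reproduces this row, so those 6 are the full class: btBk, btBh, btCk, btCh, btEk, btEh.

6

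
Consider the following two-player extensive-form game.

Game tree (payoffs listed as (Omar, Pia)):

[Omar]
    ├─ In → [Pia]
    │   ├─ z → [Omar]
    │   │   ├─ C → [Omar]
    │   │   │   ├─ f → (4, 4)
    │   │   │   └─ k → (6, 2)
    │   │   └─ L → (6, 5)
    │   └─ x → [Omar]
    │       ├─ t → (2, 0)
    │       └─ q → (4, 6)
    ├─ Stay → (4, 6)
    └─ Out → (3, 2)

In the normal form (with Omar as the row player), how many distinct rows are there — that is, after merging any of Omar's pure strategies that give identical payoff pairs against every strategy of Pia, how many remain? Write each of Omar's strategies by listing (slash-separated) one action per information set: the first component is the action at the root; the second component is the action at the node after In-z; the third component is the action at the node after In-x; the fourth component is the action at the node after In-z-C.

8

Omar has 24 pure strategies: In/C/t/f, In/C/t/k, In/C/q/f, In/C/q/k, In/L/t/f, In/L/t/k, In/L/q/f, In/L/q/k, Stay/C/t/f, Stay/C/t/k, Stay/C/q/f, Stay/C/q/k, Stay/L/t/f, Stay/L/t/k, Stay/L/q/f, Stay/L/q/k, Out/C/t/f, Out/C/t/k, Out/C/q/f, Out/C/q/k, Out/L/t/f, Out/L/t/k, Out/L/q/f, Out/L/q/k. Columns: z, x.
{In/C/t/f} → row (4,4) (2,0)
{In/C/t/k} → row (6,2) (2,0)
{In/C/q/f} → row (4,4) (4,6)
{In/C/q/k} → row (6,2) (4,6)
{In/L/t/f, In/L/t/k} → row (6,5) (2,0)
{In/L/q/f, In/L/q/k} → row (6,5) (4,6)
{Stay/C/t/f, Stay/C/t/k, Stay/C/q/f, Stay/C/q/k, Stay/L/t/f, Stay/L/t/k, Stay/L/q/f, Stay/L/q/k} → row (4,6) (4,6)
{Out/C/t/f, Out/C/t/k, Out/C/q/f, Out/C/q/k, Out/L/t/f, Out/L/t/k, Out/L/q/f, Out/L/q/k} → row (3,2) (3,2)
That's 8 distinct rows out of 24 strategies.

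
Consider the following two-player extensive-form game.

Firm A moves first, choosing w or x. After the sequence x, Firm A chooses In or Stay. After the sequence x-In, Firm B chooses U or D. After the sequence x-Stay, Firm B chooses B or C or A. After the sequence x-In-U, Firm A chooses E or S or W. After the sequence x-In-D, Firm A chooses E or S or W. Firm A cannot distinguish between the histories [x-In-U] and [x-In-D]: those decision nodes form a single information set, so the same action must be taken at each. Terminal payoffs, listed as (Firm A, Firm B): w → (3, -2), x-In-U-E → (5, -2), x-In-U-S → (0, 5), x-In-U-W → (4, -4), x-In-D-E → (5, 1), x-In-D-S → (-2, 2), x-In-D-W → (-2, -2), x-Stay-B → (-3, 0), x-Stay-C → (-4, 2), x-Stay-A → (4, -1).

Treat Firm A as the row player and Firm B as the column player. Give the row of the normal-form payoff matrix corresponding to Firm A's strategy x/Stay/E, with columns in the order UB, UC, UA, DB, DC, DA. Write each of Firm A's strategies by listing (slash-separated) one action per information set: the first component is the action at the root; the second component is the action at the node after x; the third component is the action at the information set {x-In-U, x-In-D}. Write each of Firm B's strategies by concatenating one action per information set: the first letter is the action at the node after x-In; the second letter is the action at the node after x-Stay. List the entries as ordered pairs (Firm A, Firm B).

(-3,0) (-4,2) (4,-1) (-3,0) (-4,2) (4,-1)

vs UB: Firm A plays x → Firm A plays Stay at [x] → Firm B plays B at [x-Stay] → (-3, 0)
vs UC: Firm A plays x → Firm A plays Stay at [x] → Firm B plays C at [x-Stay] → (-4, 2)
vs UA: Firm A plays x → Firm A plays Stay at [x] → Firm B plays A at [x-Stay] → (4, -1)
vs DB: Firm A plays x → Firm A plays Stay at [x] → Firm B plays B at [x-Stay] → (-3, 0)
vs DC: Firm A plays x → Firm A plays Stay at [x] → Firm B plays C at [x-Stay] → (-4, 2)
vs DA: Firm A plays x → Firm A plays Stay at [x] → Firm B plays A at [x-Stay] → (4, -1)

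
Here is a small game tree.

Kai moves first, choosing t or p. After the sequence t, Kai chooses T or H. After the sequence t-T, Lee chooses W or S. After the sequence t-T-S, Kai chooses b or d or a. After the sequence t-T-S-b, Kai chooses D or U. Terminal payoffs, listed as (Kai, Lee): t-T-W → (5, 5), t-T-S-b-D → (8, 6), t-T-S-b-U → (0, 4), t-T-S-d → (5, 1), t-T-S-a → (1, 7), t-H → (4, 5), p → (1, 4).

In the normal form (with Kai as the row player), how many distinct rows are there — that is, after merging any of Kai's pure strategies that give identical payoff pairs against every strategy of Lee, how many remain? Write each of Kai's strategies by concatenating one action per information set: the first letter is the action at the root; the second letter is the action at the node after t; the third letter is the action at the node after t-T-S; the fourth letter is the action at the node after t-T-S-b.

Kai has 24 pure strategies: tTbD, tTbU, tTdD, tTdU, tTaD, tTaU, tHbD, tHbU, tHdD, tHdU, tHaD, tHaU, pTbD, pTbU, pTdD, pTdU, pTaD, pTaU, pHbD, pHbU, pHdD, pHdU, pHaD, pHaU. Columns: W, S.
{tTbD} → row (5,5) (8,6)
{tTbU} → row (5,5) (0,4)
{tTdD, tTdU} → row (5,5) (5,1)
{tTaD, tTaU} → row (5,5) (1,7)
{tHbD, tHbU, tHdD, tHdU, tHaD, tHaU} → row (4,5) (4,5)
{pTbD, pTbU, pTdD, pTdU, pTaD, pTaU, pHbD, pHbU, pHdD, pHdU, pHaD, pHaU} → row (1,4) (1,4)
That's 6 distinct rows out of 24 strategies.

6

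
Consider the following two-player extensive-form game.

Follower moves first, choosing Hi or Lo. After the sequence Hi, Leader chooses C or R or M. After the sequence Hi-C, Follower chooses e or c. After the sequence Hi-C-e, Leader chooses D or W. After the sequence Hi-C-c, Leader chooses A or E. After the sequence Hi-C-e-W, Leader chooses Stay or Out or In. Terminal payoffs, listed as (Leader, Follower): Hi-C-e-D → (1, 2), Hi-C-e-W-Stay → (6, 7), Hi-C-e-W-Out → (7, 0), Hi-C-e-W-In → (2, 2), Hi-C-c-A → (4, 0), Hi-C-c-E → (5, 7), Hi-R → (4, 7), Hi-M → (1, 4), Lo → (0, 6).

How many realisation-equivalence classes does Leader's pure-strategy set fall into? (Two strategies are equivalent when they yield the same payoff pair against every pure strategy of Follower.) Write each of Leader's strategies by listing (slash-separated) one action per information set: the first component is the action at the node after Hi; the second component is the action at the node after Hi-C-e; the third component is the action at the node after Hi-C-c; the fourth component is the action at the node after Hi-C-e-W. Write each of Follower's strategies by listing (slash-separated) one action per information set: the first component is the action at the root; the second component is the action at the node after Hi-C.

Leader has 36 pure strategies: C/D/A/Stay, C/D/A/Out, C/D/A/In, C/D/E/Stay, C/D/E/Out, C/D/E/In, C/W/A/Stay, C/W/A/Out, C/W/A/In, C/W/E/Stay, C/W/E/Out, C/W/E/In, R/D/A/Stay, R/D/A/Out, R/D/A/In, R/D/E/Stay, R/D/E/Out, R/D/E/In, R/W/A/Stay, R/W/A/Out, R/W/A/In, R/W/E/Stay, R/W/E/Out, R/W/E/In, M/D/A/Stay, M/D/A/Out, M/D/A/In, M/D/E/Stay, M/D/E/Out, M/D/E/In, M/W/A/Stay, M/W/A/Out, M/W/A/In, M/W/E/Stay, M/W/E/Out, M/W/E/In. Columns: Hi/e, Hi/c, Lo/e, Lo/c.
{C/D/A/Stay, C/D/A/Out, C/D/A/In} → row (1,2) (4,0) (0,6) (0,6)
{C/D/E/Stay, C/D/E/Out, C/D/E/In} → row (1,2) (5,7) (0,6) (0,6)
{C/W/A/Stay} → row (6,7) (4,0) (0,6) (0,6)
{C/W/A/Out} → row (7,0) (4,0) (0,6) (0,6)
{C/W/A/In} → row (2,2) (4,0) (0,6) (0,6)
{C/W/E/Stay} → row (6,7) (5,7) (0,6) (0,6)
{C/W/E/Out} → row (7,0) (5,7) (0,6) (0,6)
{C/W/E/In} → row (2,2) (5,7) (0,6) (0,6)
{R/D/A/Stay, R/D/A/Out, R/D/A/In, R/D/E/Stay, R/D/E/Out, R/D/E/In, R/W/A/Stay, R/W/A/Out, R/W/A/In, R/W/E/Stay, R/W/E/Out, R/W/E/In} → row (4,7) (4,7) (0,6) (0,6)
{M/D/A/Stay, M/D/A/Out, M/D/A/In, M/D/E/Stay, M/D/E/Out, M/D/E/In, M/W/A/Stay, M/W/A/Out, M/W/A/In, M/W/E/Stay, M/W/E/Out, M/W/E/In} → row (1,4) (1,4) (0,6) (0,6)
That's 10 distinct rows out of 36 strategies.

10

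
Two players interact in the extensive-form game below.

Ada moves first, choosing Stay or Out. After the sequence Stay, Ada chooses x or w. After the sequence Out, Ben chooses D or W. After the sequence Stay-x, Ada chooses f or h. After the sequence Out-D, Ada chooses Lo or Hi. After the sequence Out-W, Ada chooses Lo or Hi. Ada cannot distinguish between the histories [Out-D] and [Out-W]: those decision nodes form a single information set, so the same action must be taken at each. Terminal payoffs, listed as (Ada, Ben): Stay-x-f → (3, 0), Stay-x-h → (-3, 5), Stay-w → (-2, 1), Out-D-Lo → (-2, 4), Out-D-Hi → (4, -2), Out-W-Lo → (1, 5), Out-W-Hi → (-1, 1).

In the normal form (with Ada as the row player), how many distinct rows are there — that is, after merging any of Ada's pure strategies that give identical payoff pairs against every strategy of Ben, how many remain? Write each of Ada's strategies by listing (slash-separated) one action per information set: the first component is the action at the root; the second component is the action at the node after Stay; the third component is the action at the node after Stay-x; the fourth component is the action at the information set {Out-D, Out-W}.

5

Ada has 16 pure strategies: Stay/x/f/Lo, Stay/x/f/Hi, Stay/x/h/Lo, Stay/x/h/Hi, Stay/w/f/Lo, Stay/w/f/Hi, Stay/w/h/Lo, Stay/w/h/Hi, Out/x/f/Lo, Out/x/f/Hi, Out/x/h/Lo, Out/x/h/Hi, Out/w/f/Lo, Out/w/f/Hi, Out/w/h/Lo, Out/w/h/Hi. Columns: D, W.
{Stay/x/f/Lo, Stay/x/f/Hi} → row (3,0) (3,0)
{Stay/x/h/Lo, Stay/x/h/Hi} → row (-3,5) (-3,5)
{Stay/w/f/Lo, Stay/w/f/Hi, Stay/w/h/Lo, Stay/w/h/Hi} → row (-2,1) (-2,1)
{Out/x/f/Lo, Out/x/h/Lo, Out/w/f/Lo, Out/w/h/Lo} → row (-2,4) (1,5)
{Out/x/f/Hi, Out/x/h/Hi, Out/w/f/Hi, Out/w/h/Hi} → row (4,-2) (-1,1)
That's 5 distinct rows out of 16 strategies.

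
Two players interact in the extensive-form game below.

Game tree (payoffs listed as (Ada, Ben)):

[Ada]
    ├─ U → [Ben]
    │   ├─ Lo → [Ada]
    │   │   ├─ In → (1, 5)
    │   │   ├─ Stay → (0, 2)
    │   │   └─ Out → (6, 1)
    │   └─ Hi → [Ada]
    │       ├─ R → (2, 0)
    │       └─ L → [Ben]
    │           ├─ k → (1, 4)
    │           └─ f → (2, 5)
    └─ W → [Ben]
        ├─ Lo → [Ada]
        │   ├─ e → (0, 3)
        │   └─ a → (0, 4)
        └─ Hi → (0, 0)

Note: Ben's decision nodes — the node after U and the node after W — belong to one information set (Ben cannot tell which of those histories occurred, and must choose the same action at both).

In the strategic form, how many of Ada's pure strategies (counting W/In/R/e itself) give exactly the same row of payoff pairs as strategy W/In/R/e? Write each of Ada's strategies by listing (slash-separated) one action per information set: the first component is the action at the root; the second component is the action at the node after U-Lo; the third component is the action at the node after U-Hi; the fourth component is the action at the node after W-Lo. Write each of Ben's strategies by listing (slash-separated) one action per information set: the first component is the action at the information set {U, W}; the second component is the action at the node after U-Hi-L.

6

Row for W/In/R/e (columns Lo/k, Lo/f, Hi/k, Hi/f): (0,3) (0,3) (0,0) (0,0).
Under W/In/R/e, Ada's choice at the node after U-Lo and at the node after U-Hi can never be reached regardless of what Ben does, so varying those choices leaves every outcome unchanged.
Holding the reachable choices fixed and varying the unreachable ones freely already gives 3 × 2 = 6 equivalent strategies.
No other strategy reproduces this row, so those 6 are the full class: W/In/R/e, W/In/L/e, W/Stay/R/e, W/Stay/L/e, W/Out/R/e, W/Out/L/e.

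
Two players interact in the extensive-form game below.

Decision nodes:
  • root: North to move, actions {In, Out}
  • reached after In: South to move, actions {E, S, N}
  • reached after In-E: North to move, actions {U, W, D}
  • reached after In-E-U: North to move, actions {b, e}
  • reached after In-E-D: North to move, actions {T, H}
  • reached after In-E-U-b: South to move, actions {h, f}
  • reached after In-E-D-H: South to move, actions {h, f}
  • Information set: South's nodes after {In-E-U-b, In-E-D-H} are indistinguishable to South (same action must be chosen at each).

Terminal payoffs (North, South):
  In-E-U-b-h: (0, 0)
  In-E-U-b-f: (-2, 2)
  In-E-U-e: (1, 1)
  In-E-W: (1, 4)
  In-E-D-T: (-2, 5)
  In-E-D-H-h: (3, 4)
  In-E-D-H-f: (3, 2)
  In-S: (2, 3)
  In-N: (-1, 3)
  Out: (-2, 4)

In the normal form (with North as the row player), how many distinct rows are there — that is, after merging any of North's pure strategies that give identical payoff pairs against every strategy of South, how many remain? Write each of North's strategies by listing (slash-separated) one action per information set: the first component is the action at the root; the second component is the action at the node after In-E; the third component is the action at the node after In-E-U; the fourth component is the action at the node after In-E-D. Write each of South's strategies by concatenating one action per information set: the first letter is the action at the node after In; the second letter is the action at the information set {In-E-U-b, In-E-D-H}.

North has 24 pure strategies: In/U/b/T, In/U/b/H, In/U/e/T, In/U/e/H, In/W/b/T, In/W/b/H, In/W/e/T, In/W/e/H, In/D/b/T, In/D/b/H, In/D/e/T, In/D/e/H, Out/U/b/T, Out/U/b/H, Out/U/e/T, Out/U/e/H, Out/W/b/T, Out/W/b/H, Out/W/e/T, Out/W/e/H, Out/D/b/T, Out/D/b/H, Out/D/e/T, Out/D/e/H. Columns: Eh, Ef, Sh, Sf, Nh, Nf.
{In/U/b/T, In/U/b/H} → row (0,0) (-2,2) (2,3) (2,3) (-1,3) (-1,3)
{In/U/e/T, In/U/e/H} → row (1,1) (1,1) (2,3) (2,3) (-1,3) (-1,3)
{In/W/b/T, In/W/b/H, In/W/e/T, In/W/e/H} → row (1,4) (1,4) (2,3) (2,3) (-1,3) (-1,3)
{In/D/b/T, In/D/e/T} → row (-2,5) (-2,5) (2,3) (2,3) (-1,3) (-1,3)
{In/D/b/H, In/D/e/H} → row (3,4) (3,2) (2,3) (2,3) (-1,3) (-1,3)
{Out/U/b/T, Out/U/b/H, Out/U/e/T, Out/U/e/H, Out/W/b/T, Out/W/b/H, Out/W/e/T, Out/W/e/H, Out/D/b/T, Out/D/b/H, Out/D/e/T, Out/D/e/H} → row (-2,4) (-2,4) (-2,4) (-2,4) (-2,4) (-2,4)
That's 6 distinct rows out of 24 strategies.

6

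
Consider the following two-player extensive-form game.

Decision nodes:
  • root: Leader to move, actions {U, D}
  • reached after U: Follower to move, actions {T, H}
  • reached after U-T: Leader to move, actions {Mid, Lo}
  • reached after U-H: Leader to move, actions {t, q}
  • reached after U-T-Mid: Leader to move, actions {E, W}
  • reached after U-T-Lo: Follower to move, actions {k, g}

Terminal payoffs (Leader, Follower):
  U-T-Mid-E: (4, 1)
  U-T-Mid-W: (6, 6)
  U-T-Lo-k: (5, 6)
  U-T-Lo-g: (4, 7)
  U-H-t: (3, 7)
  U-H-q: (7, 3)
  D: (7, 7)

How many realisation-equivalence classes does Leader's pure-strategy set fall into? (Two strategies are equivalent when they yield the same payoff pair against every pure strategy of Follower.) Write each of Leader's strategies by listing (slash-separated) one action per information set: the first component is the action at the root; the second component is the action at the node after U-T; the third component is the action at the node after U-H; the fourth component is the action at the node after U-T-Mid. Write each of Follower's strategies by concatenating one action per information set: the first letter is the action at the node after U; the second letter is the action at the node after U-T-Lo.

Leader has 16 pure strategies: U/Mid/t/E, U/Mid/t/W, U/Mid/q/E, U/Mid/q/W, U/Lo/t/E, U/Lo/t/W, U/Lo/q/E, U/Lo/q/W, D/Mid/t/E, D/Mid/t/W, D/Mid/q/E, D/Mid/q/W, D/Lo/t/E, D/Lo/t/W, D/Lo/q/E, D/Lo/q/W. Columns: Tk, Tg, Hk, Hg.
{U/Mid/t/E} → row (4,1) (4,1) (3,7) (3,7)
{U/Mid/t/W} → row (6,6) (6,6) (3,7) (3,7)
{U/Mid/q/E} → row (4,1) (4,1) (7,3) (7,3)
{U/Mid/q/W} → row (6,6) (6,6) (7,3) (7,3)
{U/Lo/t/E, U/Lo/t/W} → row (5,6) (4,7) (3,7) (3,7)
{U/Lo/q/E, U/Lo/q/W} → row (5,6) (4,7) (7,3) (7,3)
{D/Mid/t/E, D/Mid/t/W, D/Mid/q/E, D/Mid/q/W, D/Lo/t/E, D/Lo/t/W, D/Lo/q/E, D/Lo/q/W} → row (7,7) (7,7) (7,7) (7,7)
That's 7 distinct rows out of 16 strategies.

7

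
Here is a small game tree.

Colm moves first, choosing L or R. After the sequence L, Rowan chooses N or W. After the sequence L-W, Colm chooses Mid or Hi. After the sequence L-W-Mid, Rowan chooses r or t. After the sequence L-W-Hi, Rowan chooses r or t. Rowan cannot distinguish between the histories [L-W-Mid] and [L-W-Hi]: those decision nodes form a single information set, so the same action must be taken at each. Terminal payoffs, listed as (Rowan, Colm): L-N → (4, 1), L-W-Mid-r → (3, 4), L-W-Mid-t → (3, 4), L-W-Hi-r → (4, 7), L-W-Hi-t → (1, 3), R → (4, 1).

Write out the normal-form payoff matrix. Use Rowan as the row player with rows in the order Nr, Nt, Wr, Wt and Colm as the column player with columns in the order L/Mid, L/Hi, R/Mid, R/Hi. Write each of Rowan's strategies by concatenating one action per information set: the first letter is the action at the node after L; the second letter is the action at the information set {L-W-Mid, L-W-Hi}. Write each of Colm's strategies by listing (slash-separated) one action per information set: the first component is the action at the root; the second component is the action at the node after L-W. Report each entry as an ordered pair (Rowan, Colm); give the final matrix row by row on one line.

        L/Mid     L/Hi    R/Mid     R/Hi
  Nr    (4,1)    (4,1)    (4,1)    (4,1)
  Nt    (4,1)    (4,1)    (4,1)    (4,1)
  Wr    (3,4)    (4,7)    (4,1)    (4,1)
  Wt    (3,4)    (1,3)    (4,1)    (4,1)

Nr: (4,1) (4,1) (4,1) (4,1) | Nt: (4,1) (4,1) (4,1) (4,1) | Wr: (3,4) (4,7) (4,1) (4,1) | Wt: (3,4) (1,3) (4,1) (4,1)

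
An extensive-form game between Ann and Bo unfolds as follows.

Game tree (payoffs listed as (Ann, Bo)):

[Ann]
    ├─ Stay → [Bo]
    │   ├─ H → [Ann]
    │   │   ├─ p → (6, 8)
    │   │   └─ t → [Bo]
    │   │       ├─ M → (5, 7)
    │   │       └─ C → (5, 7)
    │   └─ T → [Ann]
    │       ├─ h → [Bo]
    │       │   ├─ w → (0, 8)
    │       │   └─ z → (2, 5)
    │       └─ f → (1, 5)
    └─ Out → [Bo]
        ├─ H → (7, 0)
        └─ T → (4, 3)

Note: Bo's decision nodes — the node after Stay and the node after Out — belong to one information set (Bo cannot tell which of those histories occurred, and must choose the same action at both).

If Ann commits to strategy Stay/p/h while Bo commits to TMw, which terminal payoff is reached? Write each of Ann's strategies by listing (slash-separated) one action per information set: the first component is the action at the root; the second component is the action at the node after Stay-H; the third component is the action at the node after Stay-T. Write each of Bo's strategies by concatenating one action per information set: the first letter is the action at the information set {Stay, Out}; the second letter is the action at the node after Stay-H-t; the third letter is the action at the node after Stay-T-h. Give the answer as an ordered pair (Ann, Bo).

(0, 8)

Trace the play path from the root:
  Ann plays Stay
  Bo plays T at [Stay]
  Ann plays h at [Stay-T]
  Bo plays w at [Stay-T-h]
→ terminal payoff (0, 8).
(Ann's choice at the node after Stay-H is never reached on this path, so it doesn't affect the outcome.)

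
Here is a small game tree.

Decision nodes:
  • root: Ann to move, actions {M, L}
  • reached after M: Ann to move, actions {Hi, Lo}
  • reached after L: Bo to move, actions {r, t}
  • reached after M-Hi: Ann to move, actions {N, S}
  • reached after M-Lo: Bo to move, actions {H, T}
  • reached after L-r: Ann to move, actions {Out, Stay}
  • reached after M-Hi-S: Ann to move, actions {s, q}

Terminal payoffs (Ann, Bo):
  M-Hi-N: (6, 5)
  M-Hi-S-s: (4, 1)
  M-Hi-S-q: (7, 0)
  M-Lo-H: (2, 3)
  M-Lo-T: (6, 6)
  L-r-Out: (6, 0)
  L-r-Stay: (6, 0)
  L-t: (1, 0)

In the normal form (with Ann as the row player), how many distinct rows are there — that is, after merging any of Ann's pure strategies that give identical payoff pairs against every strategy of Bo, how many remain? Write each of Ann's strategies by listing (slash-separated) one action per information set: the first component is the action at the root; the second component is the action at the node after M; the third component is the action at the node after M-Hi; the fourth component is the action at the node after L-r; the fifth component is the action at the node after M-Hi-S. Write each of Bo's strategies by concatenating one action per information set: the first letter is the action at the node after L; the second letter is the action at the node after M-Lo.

Ann has 32 pure strategies: M/Hi/N/Out/s, M/Hi/N/Out/q, M/Hi/N/Stay/s, M/Hi/N/Stay/q, M/Hi/S/Out/s, M/Hi/S/Out/q, M/Hi/S/Stay/s, M/Hi/S/Stay/q, M/Lo/N/Out/s, M/Lo/N/Out/q, M/Lo/N/Stay/s, M/Lo/N/Stay/q, M/Lo/S/Out/s, M/Lo/S/Out/q, M/Lo/S/Stay/s, M/Lo/S/Stay/q, L/Hi/N/Out/s, L/Hi/N/Out/q, L/Hi/N/Stay/s, L/Hi/N/Stay/q, L/Hi/S/Out/s, L/Hi/S/Out/q, L/Hi/S/Stay/s, L/Hi/S/Stay/q, L/Lo/N/Out/s, L/Lo/N/Out/q, L/Lo/N/Stay/s, L/Lo/N/Stay/q, L/Lo/S/Out/s, L/Lo/S/Out/q, L/Lo/S/Stay/s, L/Lo/S/Stay/q. Columns: rH, rT, tH, tT.
{M/Hi/N/Out/s, M/Hi/N/Out/q, M/Hi/N/Stay/s, M/Hi/N/Stay/q} → row (6,5) (6,5) (6,5) (6,5)
{M/Hi/S/Out/s, M/Hi/S/Stay/s} → row (4,1) (4,1) (4,1) (4,1)
{M/Hi/S/Out/q, M/Hi/S/Stay/q} → row (7,0) (7,0) (7,0) (7,0)
{M/Lo/N/Out/s, M/Lo/N/Out/q, M/Lo/N/Stay/s, M/Lo/N/Stay/q, M/Lo/S/Out/s, M/Lo/S/Out/q, M/Lo/S/Stay/s, M/Lo/S/Stay/q} → row (2,3) (6,6) (2,3) (6,6)
{L/Hi/N/Out/s, L/Hi/N/Out/q, L/Hi/N/Stay/s, L/Hi/N/Stay/q, L/Hi/S/Out/s, L/Hi/S/Out/q, L/Hi/S/Stay/s, L/Hi/S/Stay/q, L/Lo/N/Out/s, L/Lo/N/Out/q, L/Lo/N/Stay/s, L/Lo/N/Stay/q, L/Lo/S/Out/s, L/Lo/S/Out/q, L/Lo/S/Stay/s, L/Lo/S/Stay/q} → row (6,0) (6,0) (1,0) (1,0)
That's 5 distinct rows out of 32 strategies.

5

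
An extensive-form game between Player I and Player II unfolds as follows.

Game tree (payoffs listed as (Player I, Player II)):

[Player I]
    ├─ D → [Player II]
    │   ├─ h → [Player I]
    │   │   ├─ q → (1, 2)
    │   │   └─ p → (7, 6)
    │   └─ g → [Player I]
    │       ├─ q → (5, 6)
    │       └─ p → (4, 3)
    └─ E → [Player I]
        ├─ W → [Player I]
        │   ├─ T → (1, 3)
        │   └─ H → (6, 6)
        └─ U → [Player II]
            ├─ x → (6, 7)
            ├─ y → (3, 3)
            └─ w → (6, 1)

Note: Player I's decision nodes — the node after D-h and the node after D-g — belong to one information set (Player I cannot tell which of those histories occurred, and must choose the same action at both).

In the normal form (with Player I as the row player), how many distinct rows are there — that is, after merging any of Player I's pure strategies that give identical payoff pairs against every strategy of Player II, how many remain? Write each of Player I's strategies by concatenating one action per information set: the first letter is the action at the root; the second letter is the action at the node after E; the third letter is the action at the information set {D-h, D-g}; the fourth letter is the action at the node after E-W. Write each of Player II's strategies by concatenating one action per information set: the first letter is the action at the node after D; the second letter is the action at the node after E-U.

5

Player I has 16 pure strategies: DWqT, DWqH, DWpT, DWpH, DUqT, DUqH, DUpT, DUpH, EWqT, EWqH, EWpT, EWpH, EUqT, EUqH, EUpT, EUpH. Columns: hx, hy, hw, gx, gy, gw.
{DWqT, DWqH, DUqT, DUqH} → row (1,2) (1,2) (1,2) (5,6) (5,6) (5,6)
{DWpT, DWpH, DUpT, DUpH} → row (7,6) (7,6) (7,6) (4,3) (4,3) (4,3)
{EWqT, EWpT} → row (1,3) (1,3) (1,3) (1,3) (1,3) (1,3)
{EWqH, EWpH} → row (6,6) (6,6) (6,6) (6,6) (6,6) (6,6)
{EUqT, EUqH, EUpT, EUpH} → row (6,7) (3,3) (6,1) (6,7) (3,3) (6,1)
That's 5 distinct rows out of 16 strategies.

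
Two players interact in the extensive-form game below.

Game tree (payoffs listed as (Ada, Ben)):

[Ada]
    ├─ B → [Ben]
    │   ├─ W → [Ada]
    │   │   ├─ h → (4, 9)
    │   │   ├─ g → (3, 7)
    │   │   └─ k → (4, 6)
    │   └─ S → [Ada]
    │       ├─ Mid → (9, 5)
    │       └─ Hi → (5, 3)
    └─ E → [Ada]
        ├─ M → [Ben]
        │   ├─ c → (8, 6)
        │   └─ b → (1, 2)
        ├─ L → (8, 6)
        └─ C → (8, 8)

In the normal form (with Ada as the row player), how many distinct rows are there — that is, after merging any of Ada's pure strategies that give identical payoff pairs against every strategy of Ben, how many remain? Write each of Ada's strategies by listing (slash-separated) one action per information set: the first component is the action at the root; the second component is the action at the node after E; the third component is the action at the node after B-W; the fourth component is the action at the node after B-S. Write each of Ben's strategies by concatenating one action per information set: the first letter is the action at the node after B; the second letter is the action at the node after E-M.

9

Ada has 36 pure strategies: B/M/h/Mid, B/M/h/Hi, B/M/g/Mid, B/M/g/Hi, B/M/k/Mid, B/M/k/Hi, B/L/h/Mid, B/L/h/Hi, B/L/g/Mid, B/L/g/Hi, B/L/k/Mid, B/L/k/Hi, B/C/h/Mid, B/C/h/Hi, B/C/g/Mid, B/C/g/Hi, B/C/k/Mid, B/C/k/Hi, E/M/h/Mid, E/M/h/Hi, E/M/g/Mid, E/M/g/Hi, E/M/k/Mid, E/M/k/Hi, E/L/h/Mid, E/L/h/Hi, E/L/g/Mid, E/L/g/Hi, E/L/k/Mid, E/L/k/Hi, E/C/h/Mid, E/C/h/Hi, E/C/g/Mid, E/C/g/Hi, E/C/k/Mid, E/C/k/Hi. Columns: Wc, Wb, Sc, Sb.
{B/M/h/Mid, B/L/h/Mid, B/C/h/Mid} → row (4,9) (4,9) (9,5) (9,5)
{B/M/h/Hi, B/L/h/Hi, B/C/h/Hi} → row (4,9) (4,9) (5,3) (5,3)
{B/M/g/Mid, B/L/g/Mid, B/C/g/Mid} → row (3,7) (3,7) (9,5) (9,5)
{B/M/g/Hi, B/L/g/Hi, B/C/g/Hi} → row (3,7) (3,7) (5,3) (5,3)
{B/M/k/Mid, B/L/k/Mid, B/C/k/Mid} → row (4,6) (4,6) (9,5) (9,5)
{B/M/k/Hi, B/L/k/Hi, B/C/k/Hi} → row (4,6) (4,6) (5,3) (5,3)
{E/M/h/Mid, E/M/h/Hi, E/M/g/Mid, E/M/g/Hi, E/M/k/Mid, E/M/k/Hi} → row (8,6) (1,2) (8,6) (1,2)
{E/L/h/Mid, E/L/h/Hi, E/L/g/Mid, E/L/g/Hi, E/L/k/Mid, E/L/k/Hi} → row (8,6) (8,6) (8,6) (8,6)
{E/C/h/Mid, E/C/h/Hi, E/C/g/Mid, E/C/g/Hi, E/C/k/Mid, E/C/k/Hi} → row (8,8) (8,8) (8,8) (8,8)
That's 9 distinct rows out of 36 strategies.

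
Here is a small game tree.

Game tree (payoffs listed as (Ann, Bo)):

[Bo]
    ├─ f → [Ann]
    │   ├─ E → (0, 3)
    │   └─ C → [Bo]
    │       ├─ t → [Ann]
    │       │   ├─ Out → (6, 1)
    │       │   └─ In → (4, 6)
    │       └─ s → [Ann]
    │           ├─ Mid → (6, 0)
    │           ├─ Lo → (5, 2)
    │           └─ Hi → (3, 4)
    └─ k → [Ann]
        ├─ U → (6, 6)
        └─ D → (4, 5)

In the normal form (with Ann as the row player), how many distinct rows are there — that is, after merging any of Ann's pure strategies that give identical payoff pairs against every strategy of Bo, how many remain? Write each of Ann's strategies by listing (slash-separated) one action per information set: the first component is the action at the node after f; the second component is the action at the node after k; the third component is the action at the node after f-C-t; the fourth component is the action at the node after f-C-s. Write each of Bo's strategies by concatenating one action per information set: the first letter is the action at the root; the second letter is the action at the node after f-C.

Ann has 24 pure strategies: E/U/Out/Mid, E/U/Out/Lo, E/U/Out/Hi, E/U/In/Mid, E/U/In/Lo, E/U/In/Hi, E/D/Out/Mid, E/D/Out/Lo, E/D/Out/Hi, E/D/In/Mid, E/D/In/Lo, E/D/In/Hi, C/U/Out/Mid, C/U/Out/Lo, C/U/Out/Hi, C/U/In/Mid, C/U/In/Lo, C/U/In/Hi, C/D/Out/Mid, C/D/Out/Lo, C/D/Out/Hi, C/D/In/Mid, C/D/In/Lo, C/D/In/Hi. Columns: ft, fs, kt, ks.
{E/U/Out/Mid, E/U/Out/Lo, E/U/Out/Hi, E/U/In/Mid, E/U/In/Lo, E/U/In/Hi} → row (0,3) (0,3) (6,6) (6,6)
{E/D/Out/Mid, E/D/Out/Lo, E/D/Out/Hi, E/D/In/Mid, E/D/In/Lo, E/D/In/Hi} → row (0,3) (0,3) (4,5) (4,5)
{C/U/Out/Mid} → row (6,1) (6,0) (6,6) (6,6)
{C/U/Out/Lo} → row (6,1) (5,2) (6,6) (6,6)
{C/U/Out/Hi} → row (6,1) (3,4) (6,6) (6,6)
{C/U/In/Mid} → row (4,6) (6,0) (6,6) (6,6)
{C/U/In/Lo} → row (4,6) (5,2) (6,6) (6,6)
{C/U/In/Hi} → row (4,6) (3,4) (6,6) (6,6)
{C/D/Out/Mid} → row (6,1) (6,0) (4,5) (4,5)
{C/D/Out/Lo} → row (6,1) (5,2) (4,5) (4,5)
{C/D/Out/Hi} → row (6,1) (3,4) (4,5) (4,5)
{C/D/In/Mid} → row (4,6) (6,0) (4,5) (4,5)
{C/D/In/Lo} → row (4,6) (5,2) (4,5) (4,5)
{C/D/In/Hi} → row (4,6) (3,4) (4,5) (4,5)
That's 14 distinct rows out of 24 strategies.

14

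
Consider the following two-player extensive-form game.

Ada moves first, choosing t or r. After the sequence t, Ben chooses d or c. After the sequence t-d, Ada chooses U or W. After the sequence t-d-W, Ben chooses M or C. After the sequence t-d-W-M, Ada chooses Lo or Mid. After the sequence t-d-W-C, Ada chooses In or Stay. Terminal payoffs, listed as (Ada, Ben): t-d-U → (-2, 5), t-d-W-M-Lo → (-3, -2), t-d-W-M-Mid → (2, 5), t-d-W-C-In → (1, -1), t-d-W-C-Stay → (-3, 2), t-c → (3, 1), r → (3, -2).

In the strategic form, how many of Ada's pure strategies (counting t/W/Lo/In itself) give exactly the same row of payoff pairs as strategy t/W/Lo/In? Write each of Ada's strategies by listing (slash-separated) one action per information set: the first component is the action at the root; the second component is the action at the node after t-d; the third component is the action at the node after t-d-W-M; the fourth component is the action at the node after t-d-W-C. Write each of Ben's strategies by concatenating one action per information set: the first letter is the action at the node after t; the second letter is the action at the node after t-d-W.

1

Row for t/W/Lo/In (columns dM, dC, cM, cC): (-3,-2) (1,-1) (3,1) (3,1).
Every one of Ada's information sets is on the play path for some reply by Ben when Ada follows t/W/Lo/In.
Changing the action at any of them therefore changes at least one column, so only t/W/Lo/In itself gives this row.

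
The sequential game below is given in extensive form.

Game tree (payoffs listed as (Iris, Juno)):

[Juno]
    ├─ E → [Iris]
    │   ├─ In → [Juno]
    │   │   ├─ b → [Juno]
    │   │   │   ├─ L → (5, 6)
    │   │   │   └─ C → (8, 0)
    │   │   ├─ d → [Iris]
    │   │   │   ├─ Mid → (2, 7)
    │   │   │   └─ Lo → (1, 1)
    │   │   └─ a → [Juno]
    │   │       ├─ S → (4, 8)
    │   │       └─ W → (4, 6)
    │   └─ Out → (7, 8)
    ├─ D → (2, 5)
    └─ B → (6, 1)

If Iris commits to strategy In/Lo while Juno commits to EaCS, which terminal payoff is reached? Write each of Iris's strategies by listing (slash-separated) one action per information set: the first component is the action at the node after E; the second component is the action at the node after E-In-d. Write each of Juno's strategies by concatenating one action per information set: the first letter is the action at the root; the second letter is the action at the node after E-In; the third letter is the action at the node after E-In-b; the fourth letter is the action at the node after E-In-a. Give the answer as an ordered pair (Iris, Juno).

Trace the play path from the root:
  Juno plays E
  Iris plays In at [E]
  Juno plays a at [E-In]
  Juno plays S at [E-In-a]
→ terminal payoff (4, 8).
(Iris's choice at the node after E-In-d is never reached on this path, so it doesn't affect the outcome.)

(4, 8)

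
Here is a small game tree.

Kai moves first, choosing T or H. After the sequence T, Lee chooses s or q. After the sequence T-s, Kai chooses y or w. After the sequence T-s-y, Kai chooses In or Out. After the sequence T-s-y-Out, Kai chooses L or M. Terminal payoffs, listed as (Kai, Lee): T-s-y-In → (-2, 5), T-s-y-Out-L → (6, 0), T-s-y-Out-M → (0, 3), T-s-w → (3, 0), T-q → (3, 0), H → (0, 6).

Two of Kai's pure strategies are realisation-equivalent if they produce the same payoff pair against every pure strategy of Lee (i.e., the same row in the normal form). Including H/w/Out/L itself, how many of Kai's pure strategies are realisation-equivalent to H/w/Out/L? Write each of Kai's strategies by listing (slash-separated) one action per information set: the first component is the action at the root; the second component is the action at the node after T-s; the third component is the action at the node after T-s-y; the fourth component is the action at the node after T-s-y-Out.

Row for H/w/Out/L (columns s, q): (0,6) (0,6).
Under H/w/Out/L, Kai's choice at the node after T-s and at the node after T-s-y and at the node after T-s-y-Out can never be reached regardless of what Lee does, so varying those choices leaves every outcome unchanged.
Holding the reachable choices fixed and varying the unreachable ones freely already gives 2 × 2 × 2 = 8 equivalent strategies.
No other strategy reproduces this row, so those 8 are the full class: H/y/In/L, H/y/In/M, H/y/Out/L, H/y/Out/M, H/w/In/L, H/w/In/M, H/w/Out/L, H/w/Out/M.

8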